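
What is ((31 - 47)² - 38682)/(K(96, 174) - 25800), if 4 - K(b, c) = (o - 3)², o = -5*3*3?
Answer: 19213/14050 ≈ 1.3675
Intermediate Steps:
o = -45 (o = -15*3 = -45)
K(b, c) = -2300 (K(b, c) = 4 - (-45 - 3)² = 4 - 1*(-48)² = 4 - 1*2304 = 4 - 2304 = -2300)
((31 - 47)² - 38682)/(K(96, 174) - 25800) = ((31 - 47)² - 38682)/(-2300 - 25800) = ((-16)² - 38682)/(-28100) = (256 - 38682)*(-1/28100) = -38426*(-1/28100) = 19213/14050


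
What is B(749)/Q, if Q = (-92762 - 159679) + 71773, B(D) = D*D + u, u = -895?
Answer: -280053/90334 ≈ -3.1002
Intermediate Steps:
B(D) = -895 + D**2 (B(D) = D*D - 895 = D**2 - 895 = -895 + D**2)
Q = -180668 (Q = -252441 + 71773 = -180668)
B(749)/Q = (-895 + 749**2)/(-180668) = (-895 + 561001)*(-1/180668) = 560106*(-1/180668) = -280053/90334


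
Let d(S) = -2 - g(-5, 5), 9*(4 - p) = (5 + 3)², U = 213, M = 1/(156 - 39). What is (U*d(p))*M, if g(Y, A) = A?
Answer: -497/39 ≈ -12.744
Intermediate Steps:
M = 1/117 ≈ 0.0085470
p = -28/9 (p = 4 - (5 + 3)²/9 = 4 - ⅑*8² = 4 - ⅑*64 = 4 - 64/9 = -28/9 ≈ -3.1111)
d(S) = -7 (d(S) = -2 - 1*5 = -2 - 5 = -7)
(U*d(p))*M = (213*(-7))*(1/117) = -1491*1/117 = -497/39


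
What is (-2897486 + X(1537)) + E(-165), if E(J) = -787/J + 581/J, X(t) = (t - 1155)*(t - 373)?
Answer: -404718064/165 ≈ -2.4528e+6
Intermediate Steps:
X(t) = (-1155 + t)*(-373 + t)
E(J) = -206/J
(-2897486 + X(1537)) + E(-165) = (-2897486 + (430815 + 1537² - 1528*1537)) - 206/(-165) = (-2897486 + (430815 + 2362369 - 2348536)) - 206*(-1/165) = (-2897486 + 444648) + 206/165 = -2452838 + 206/165 = -404718064/165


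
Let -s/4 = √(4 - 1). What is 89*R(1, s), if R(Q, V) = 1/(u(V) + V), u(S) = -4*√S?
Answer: -89/(4*√3 + 8*I*3^(¼)) ≈ -3.8817 + 5.8989*I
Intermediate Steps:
s = -4*√3 (s = -4*√(4 - 1) = -4*√3 ≈ -6.9282)
R(Q, V) = 1/(V - 4*√V) (R(Q, V) = 1/(-4*√V + V) = 1/(V - 4*√V))
89*R(1, s) = 89/(-4*√3 - 4*2*I*3^(¼)) = 89/(-4*√3 - 8*I*3^(¼))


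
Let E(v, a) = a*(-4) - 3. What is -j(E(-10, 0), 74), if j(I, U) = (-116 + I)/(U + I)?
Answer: 119/71 ≈ 1.6761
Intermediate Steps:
E(v, a) = -3 - 4*a (E(v, a) = -4*a - 3 = -3 - 4*a)
j(I, U) = (-116 + I)/(I + U)
-j(E(-10, 0), 74) = -(-116 + (-3 - 4*0))/((-3 - 4*0) + 74) = -(-116 + (-3 + 0))/((-3 + 0) + 74) = -(-116 - 3)/(-3 + 74) = -(-119)/71 = -1*(-119/71) = 119/71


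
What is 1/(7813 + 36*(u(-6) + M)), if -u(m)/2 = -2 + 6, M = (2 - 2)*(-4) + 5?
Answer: 1/7705 ≈ 0.00012979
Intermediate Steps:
M = 5 (M = 0*(-4) + 5 = 0 + 5 = 5)
u(m) = -8 (u(m) = -2*(-2 + 6) = -2*4 = -8)
1/(7813 + 36*(u(-6) + M)) = 1/(7813 + 36*(-8 + 5)) = 1/(7813 + 36*(-3)) = 1/(7813 - 108) = 1/7705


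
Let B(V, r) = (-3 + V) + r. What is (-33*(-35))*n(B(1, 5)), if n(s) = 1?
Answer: 1155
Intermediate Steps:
B(V, r) = -3 + V + r
(-33*(-35))*n(B(1, 5)) = -33*(-35)*1 = 1155*1 = 1155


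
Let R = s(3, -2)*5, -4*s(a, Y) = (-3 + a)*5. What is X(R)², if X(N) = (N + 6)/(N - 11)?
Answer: 36/121 ≈ 0.29752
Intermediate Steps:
s(a, Y) = 15/4 - 5*a/4 (s(a, Y) = -(-3 + a)*5/4 = -(-15 + 5*a)/4 = 15/4 - 5*a/4)
R = 0 (R = (15/4 - 5/4*3)*5 = (15/4 - 15/4)*5 = 0*5 = 0)
X(N) = (6 + N)/(-11 + N)
X(R)² = ((6 + 0)/(-11 + 0))² = (6/(-11))² = (-1/11*6)² = (-6/11)² = 36/121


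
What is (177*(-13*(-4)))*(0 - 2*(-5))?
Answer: 92040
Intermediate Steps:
(177*(-13*(-4)))*(0 - 2*(-5)) = (177*52)*(0 + 10) = 9204*10 = 92040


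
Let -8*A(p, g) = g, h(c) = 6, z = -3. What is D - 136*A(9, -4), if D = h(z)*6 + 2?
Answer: -30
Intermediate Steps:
A(p, g) = -g/8
D = 38 (D = 6*6 + 2 = 36 + 2 = 38)
D - 136*A(9, -4) = 38 - (-17)*(-4) = 38 - 136*½ = 38 - 68 = -30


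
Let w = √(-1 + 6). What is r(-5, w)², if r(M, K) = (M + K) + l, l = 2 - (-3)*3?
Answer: (6 + √5)² ≈ 67.833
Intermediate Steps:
w = √5 ≈ 2.2361
l = 11 (l = 2 - 1*(-9) = 2 + 9 = 11)
r(M, K) = 11 + K + M (r(M, K) = (M + K) + 11 = (K + M) + 11 = 11 + K + M)
r(-5, w)² = (11 + √5 - 5)² = (6 + √5)²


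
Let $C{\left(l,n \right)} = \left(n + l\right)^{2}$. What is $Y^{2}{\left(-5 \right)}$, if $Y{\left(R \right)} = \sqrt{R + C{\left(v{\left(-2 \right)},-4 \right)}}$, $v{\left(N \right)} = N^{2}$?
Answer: $-5$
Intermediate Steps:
$C{\left(l,n \right)} = \left(l + n\right)^{2}$
$Y{\left(R \right)} = \sqrt{R}$ ($Y{\left(R \right)} = \sqrt{R + \left(\left(-2\right)^{2} - 4\right)^{2}} = \sqrt{R + \left(4 - 4\right)^{2}} = \sqrt{R + 0^{2}} = \sqrt{R + 0} = \sqrt{R}$)
$Y^{2}{\left(-5 \right)} = \left(\sqrt{-5}\right)^{2} = \left(i \sqrt{5}\right)^{2} = -5$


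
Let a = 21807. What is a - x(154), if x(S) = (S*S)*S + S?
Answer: -3630611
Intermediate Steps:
x(S) = S + S³ (x(S) = S²*S + S = S³ + S = S + S³)
a - x(154) = 21807 - (154 + 154³) = 21807 - (154 + 3652264) = 21807 - 1*3652418 = 21807 - 3652418 = -3630611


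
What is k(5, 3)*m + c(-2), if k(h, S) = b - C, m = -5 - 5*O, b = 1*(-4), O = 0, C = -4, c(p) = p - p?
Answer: 0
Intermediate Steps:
c(p) = 0
b = -4
m = -5 (m = -5 - 5*0 = -5 + 0 = -5)
k(h, S) = 0 (k(h, S) = -4 - 1*(-4) = -4 + 4 = 0)
k(5, 3)*m + c(-2) = 0*(-5) + 0 = 0 + 0 = 0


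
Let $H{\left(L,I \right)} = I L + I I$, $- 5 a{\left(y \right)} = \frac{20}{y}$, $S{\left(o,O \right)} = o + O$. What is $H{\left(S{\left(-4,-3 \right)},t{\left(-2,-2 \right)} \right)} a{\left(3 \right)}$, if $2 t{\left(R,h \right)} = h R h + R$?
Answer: $-80$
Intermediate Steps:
$S{\left(o,O \right)} = O + o$
$t{\left(R,h \right)} = \frac{R}{2} + \frac{R h^{2}}{2}$ ($t{\left(R,h \right)} = \frac{h R h + R}{2} = \frac{R h h + R}{2} = \frac{R h^{2} + R}{2} = \frac{R + R h^{2}}{2} = \frac{R}{2} + \frac{R h^{2}}{2}$)
$a{\left(y \right)} = - \frac{4}{y}$ ($a{\left(y \right)} = - \frac{20 \frac{1}{y}}{5} = - \frac{4}{y}$)
$H{\left(L,I \right)} = I^{2} + I L$ ($H{\left(L,I \right)} = I L + I^{2} = I^{2} + I L$)
$H{\left(S{\left(-4,-3 \right)},t{\left(-2,-2 \right)} \right)} a{\left(3 \right)} = \frac{1}{2} \left(-2\right) \left(1 + \left(-2\right)^{2}\right) \left(\frac{1}{2} \left(-2\right) \left(1 + \left(-2\right)^{2}\right) - 7\right) \left(- \frac{4}{3}\right) = \frac{1}{2} \left(-2\right) \left(1 + 4\right) \left(\frac{1}{2} \left(-2\right) \left(1 + 4\right) - 7\right) \left(\left(-4\right) \frac{1}{3}\right) = \frac{1}{2} \left(-2\right) 5 \left(\frac{1}{2} \left(-2\right) 5 - 7\right) \left(- \frac{4}{3}\right) = - 5 \left(-5 - 7\right) \left(- \frac{4}{3}\right) = \left(-5\right) \left(-12\right) \left(- \frac{4}{3}\right) = 60 \left(- \frac{4}{3}\right) = -80$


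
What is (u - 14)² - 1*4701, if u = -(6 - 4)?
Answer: -4445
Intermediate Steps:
u = -2 (u = -1*2 = -2)
(u - 14)² - 1*4701 = (-2 - 14)² - 1*4701 = (-16)² - 4701 = 256 - 4701 = -4445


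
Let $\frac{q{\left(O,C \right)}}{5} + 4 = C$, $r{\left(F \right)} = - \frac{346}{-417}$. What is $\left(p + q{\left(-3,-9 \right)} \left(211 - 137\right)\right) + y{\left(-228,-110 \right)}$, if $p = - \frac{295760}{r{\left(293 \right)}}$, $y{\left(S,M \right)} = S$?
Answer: $- \frac{62537534}{173} \approx -3.6149 \cdot 10^{5}$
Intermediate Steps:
$r{\left(F \right)} = \frac{346}{417}$ ($r{\left(F \right)} = \left(-346\right) \left(- \frac{1}{417}\right) = \frac{346}{417}$)
$q{\left(O,C \right)} = -20 + 5 C$
$p = - \frac{61665960}{173}$ ($p = - \frac{295760}{\frac{346}{417}} = \left(-295760\right) \frac{417}{346} = - \frac{61665960}{173} \approx -3.5645 \cdot 10^{5}$)
$\left(p + q{\left(-3,-9 \right)} \left(211 - 137\right)\right) + y{\left(-228,-110 \right)} = \left(- \frac{61665960}{173} + \left(-20 + 5 \left(-9\right)\right) \left(211 - 137\right)\right) - 228 = \left(- \frac{61665960}{173} + \left(-20 - 45\right) 74\right) - 228 = \left(- \frac{61665960}{173} - 4810\right) - 228 = - \frac{62498090}{173} - 228 = - \frac{62537534}{173}$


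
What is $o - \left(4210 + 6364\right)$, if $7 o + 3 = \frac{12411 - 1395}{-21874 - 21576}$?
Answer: $- \frac{1608111733}{152075} \approx -10574.0$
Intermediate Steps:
$o = - \frac{70683}{152075}$ ($o = - \frac{3}{7} + \frac{\left(12411 - 1395\right) \frac{1}{-21874 - 21576}}{7} = - \frac{3}{7} + \frac{11016 \frac{1}{-43450}}{7} = - \frac{3}{7} + \frac{11016 \left(- \frac{1}{43450}\right)}{7} = - \frac{3}{7} + \frac{1}{7} \left(- \frac{5508}{21725}\right) = - \frac{3}{7} - \frac{5508}{152075} = - \frac{70683}{152075} \approx -0.46479$)
$o - \left(4210 + 6364\right) = - \frac{70683}{152075} - \left(4210 + 6364\right) = - \frac{70683}{152075} - 10574 = - \frac{1608111733}{152075}$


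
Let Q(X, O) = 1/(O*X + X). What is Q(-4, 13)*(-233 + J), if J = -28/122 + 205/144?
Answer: 2036183/491904 ≈ 4.1394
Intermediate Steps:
J = 10489/8784 (J = -28*1/122 + 205*(1/144) = -14/61 + 205/144 = 10489/8784 ≈ 1.1941)
Q(X, O) = 1/(X + O*X)
Q(-4, 13)*(-233 + J) = (1/((-4)*(1 + 13)))*(-233 + 10489/8784) = -¼/14*(-2036183/8784) = -¼*1/14*(-2036183/8784) = -1/56*(-2036183/8784) = 2036183/491904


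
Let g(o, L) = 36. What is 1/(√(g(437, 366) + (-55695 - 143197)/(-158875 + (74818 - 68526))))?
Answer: √217121031510/2845940 ≈ 0.16373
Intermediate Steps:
1/(√(g(437, 366) + (-55695 - 143197)/(-158875 + (74818 - 68526)))) = 1/(√(36 + (-55695 - 143197)/(-158875 + (74818 - 68526)))) = 1/(√(36 - 198892/(-158875 + 6292))) = 1/(√(36 - 198892/(-152583))) = 1/(√(36 - 198892*(-1/152583))) = 1/(√(36 + 198892/152583)) = 1/(√(5691880/152583)) = 1/(2*√217121031510/152583) = √217121031510/2845940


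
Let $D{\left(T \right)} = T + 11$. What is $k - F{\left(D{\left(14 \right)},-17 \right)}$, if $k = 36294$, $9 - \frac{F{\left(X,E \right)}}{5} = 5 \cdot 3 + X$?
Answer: $36449$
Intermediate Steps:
$D{\left(T \right)} = 11 + T$
$F{\left(X,E \right)} = -30 - 5 X$ ($F{\left(X,E \right)} = 45 - 5 \left(5 \cdot 3 + X\right) = 45 - 5 \left(15 + X\right) = 45 - \left(75 + 5 X\right) = -30 - 5 X$)
$k - F{\left(D{\left(14 \right)},-17 \right)} = 36294 - \left(-30 - 5 \left(11 + 14\right)\right) = 36294 - \left(-30 - 125\right) = 36294 - -155 = 36294 + 155 = 36449$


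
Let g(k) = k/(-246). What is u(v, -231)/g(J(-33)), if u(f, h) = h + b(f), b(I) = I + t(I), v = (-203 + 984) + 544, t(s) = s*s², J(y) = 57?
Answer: -10039407682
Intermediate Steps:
g(k) = -k/246 (g(k) = k*(-1/246) = -k/246)
t(s) = s³
v = 1325 (v = 781 + 544 = 1325)
b(I) = I + I³
u(f, h) = f + h + f³ (u(f, h) = h + (f + f³) = f + h + f³)
u(v, -231)/g(J(-33)) = (1325 - 231 + 1325³)/((-1/246*57)) = (1325 - 231 + 2326203125)/(-19/82) = 2326204219*(-82/19) = -10039407682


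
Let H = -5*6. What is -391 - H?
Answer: -361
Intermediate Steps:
H = -30
-391 - H = -391 - 1*(-30) = -391 + 30 = -361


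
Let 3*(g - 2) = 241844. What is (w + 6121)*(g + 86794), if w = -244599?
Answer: -119771282896/3 ≈ -3.9924e+10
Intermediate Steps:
g = 241850/3 (g = 2 + (1/3)*241844 = 2 + 241844/3 = 241850/3 ≈ 80617.)
(w + 6121)*(g + 86794) = (-244599 + 6121)*(241850/3 + 86794) = -238478*502232/3 = -119771282896/3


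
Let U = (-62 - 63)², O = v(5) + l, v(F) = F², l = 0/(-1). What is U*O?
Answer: 390625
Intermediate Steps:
l = 0 (l = 0*(-1) = 0)
O = 25 (O = 5² + 0 = 25 + 0 = 25)
U = 15625 (U = (-125)² = 15625)
U*O = 15625*25 = 390625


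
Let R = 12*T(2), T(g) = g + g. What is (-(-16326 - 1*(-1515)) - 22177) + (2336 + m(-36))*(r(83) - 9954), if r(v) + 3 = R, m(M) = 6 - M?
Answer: -23570968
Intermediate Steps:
T(g) = 2*g
R = 48 (R = 12*(2*2) = 12*4 = 48)
r(v) = 45 (r(v) = -3 + 48 = 45)
(-(-16326 - 1*(-1515)) - 22177) + (2336 + m(-36))*(r(83) - 9954) = (-(-16326 - 1*(-1515)) - 22177) + (2336 + (6 - 1*(-36)))*(45 - 9954) = (-(-16326 + 1515) - 22177) + (2336 + (6 + 36))*(-9909) = (-1*(-14811) - 22177) + (2336 + 42)*(-9909) = (14811 - 22177) + 2378*(-9909) = -7366 - 23563602 = -23570968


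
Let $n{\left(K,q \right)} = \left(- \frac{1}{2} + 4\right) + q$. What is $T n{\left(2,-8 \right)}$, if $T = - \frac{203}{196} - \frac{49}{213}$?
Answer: $\frac{22647}{3976} \approx 5.6959$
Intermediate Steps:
$T = - \frac{7549}{5964}$ ($T = \left(-203\right) \frac{1}{196} - \frac{49}{213} = - \frac{29}{28} - \frac{49}{213} = - \frac{7549}{5964} \approx -1.2658$)
$n{\left(K,q \right)} = \frac{7}{2} + q$ ($n{\left(K,q \right)} = \left(\left(-1\right) \frac{1}{2} + 4\right) + q = \left(- \frac{1}{2} + 4\right) + q = \frac{7}{2} + q$)
$T n{\left(2,-8 \right)} = - \frac{7549 \left(\frac{7}{2} - 8\right)}{5964} = \left(- \frac{7549}{5964}\right) \left(- \frac{9}{2}\right) = \frac{22647}{3976}$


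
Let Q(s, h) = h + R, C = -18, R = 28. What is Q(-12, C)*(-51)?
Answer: -510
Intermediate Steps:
Q(s, h) = 28 + h (Q(s, h) = h + 28 = 28 + h)
Q(-12, C)*(-51) = (28 - 18)*(-51) = 10*(-51) = -510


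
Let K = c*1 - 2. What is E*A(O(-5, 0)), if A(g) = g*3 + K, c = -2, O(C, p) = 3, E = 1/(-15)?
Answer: -⅓ ≈ -0.33333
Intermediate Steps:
E = -1/15 ≈ -0.066667
K = -4 (K = -2*1 - 2 = -2 - 2 = -4)
A(g) = -4 + 3*g (A(g) = g*3 - 4 = 3*g - 4 = -4 + 3*g)
E*A(O(-5, 0)) = -(-4 + 3*3)/15 = -(-4 + 9)/15 = -1/15*5 = -⅓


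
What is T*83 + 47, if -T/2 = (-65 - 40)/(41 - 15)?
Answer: 9326/13 ≈ 717.38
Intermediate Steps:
T = 105/13 (T = -2*(-65 - 40)/(41 - 15) = -(-210)/26 = -2*(-105/26) = 105/13 ≈ 8.0769)
T*83 + 47 = (105/13)*83 + 47 = 8715/13 + 47 = 9326/13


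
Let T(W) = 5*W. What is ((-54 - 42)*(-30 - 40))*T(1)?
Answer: 33600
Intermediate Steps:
((-54 - 42)*(-30 - 40))*T(1) = ((-54 - 42)*(-30 - 40))*(5*1) = -96*(-70)*5 = 6720*5 = 33600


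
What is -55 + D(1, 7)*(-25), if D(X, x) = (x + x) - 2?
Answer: -355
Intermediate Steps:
D(X, x) = -2 + 2*x (D(X, x) = 2*x - 2 = -2 + 2*x)
-55 + D(1, 7)*(-25) = -55 + (-2 + 2*7)*(-25) = -55 + (-2 + 14)*(-25) = -55 + 12*(-25) = -55 - 300 = -355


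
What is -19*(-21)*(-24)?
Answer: -9576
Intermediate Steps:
-19*(-21)*(-24) = 399*(-24) = -9576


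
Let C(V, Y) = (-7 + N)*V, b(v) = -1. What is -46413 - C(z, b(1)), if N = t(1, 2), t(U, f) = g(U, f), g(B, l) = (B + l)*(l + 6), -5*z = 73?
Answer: -230824/5 ≈ -46165.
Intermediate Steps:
z = -73/5 (z = -⅕*73 = -73/5 ≈ -14.600)
g(B, l) = (6 + l)*(B + l) (g(B, l) = (B + l)*(6 + l) = (6 + l)*(B + l))
t(U, f) = f² + 6*U + 6*f + U*f
N = 24 (N = 2² + 6*1 + 6*2 + 1*2 = 4 + 6 + 12 + 2 = 24)
C(V, Y) = 17*V (C(V, Y) = (-7 + 24)*V = 17*V)
-46413 - C(z, b(1)) = -46413 - 17*(-73)/5 = -46413 - 1*(-1241/5) = -46413 + 1241/5 = -230824/5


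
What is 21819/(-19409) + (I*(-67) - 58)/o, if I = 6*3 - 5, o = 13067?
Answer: -303139834/253617403 ≈ -1.1953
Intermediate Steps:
I = 13 (I = 18 - 5 = 13)
21819/(-19409) + (I*(-67) - 58)/o = 21819/(-19409) + (13*(-67) - 58)/13067 = 21819*(-1/19409) + (-871 - 58)*(1/13067) = -21819/19409 - 929*1/13067 = -21819/19409 - 929/13067 = -303139834/253617403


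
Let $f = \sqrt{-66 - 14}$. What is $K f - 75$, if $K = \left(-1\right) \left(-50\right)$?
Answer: $-75 + 200 i \sqrt{5} \approx -75.0 + 447.21 i$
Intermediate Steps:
$K = 50$
$f = 4 i \sqrt{5}$ ($f = \sqrt{-80} = 4 i \sqrt{5} \approx 8.9443 i$)
$K f - 75 = 50 \cdot 4 i \sqrt{5} - 75 = 200 i \sqrt{5} - 75 = -75 + 200 i \sqrt{5}$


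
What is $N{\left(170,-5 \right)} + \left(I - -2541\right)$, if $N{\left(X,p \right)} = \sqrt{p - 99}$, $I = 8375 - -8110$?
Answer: $19026 + 2 i \sqrt{26} \approx 19026.0 + 10.198 i$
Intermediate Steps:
$I = 16485$ ($I = 8375 + 8110 = 16485$)
$N{\left(X,p \right)} = \sqrt{-99 + p}$
$N{\left(170,-5 \right)} + \left(I - -2541\right) = \sqrt{-99 - 5} + \left(16485 - -2541\right) = \sqrt{-104} + \left(16485 + 2541\right) = 2 i \sqrt{26} + 19026 = 19026 + 2 i \sqrt{26}$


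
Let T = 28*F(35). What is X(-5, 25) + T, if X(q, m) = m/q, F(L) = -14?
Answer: -397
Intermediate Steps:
T = -392 (T = 28*(-14) = -392)
X(-5, 25) + T = 25/(-5) - 392 = 25*(-⅕) - 392 = -5 - 392 = -397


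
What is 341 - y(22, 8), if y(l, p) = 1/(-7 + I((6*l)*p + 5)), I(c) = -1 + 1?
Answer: 2388/7 ≈ 341.14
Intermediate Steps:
I(c) = 0
y(l, p) = -⅐ (y(l, p) = 1/(-7 + 0) = 1/(-7) = -⅐)
341 - y(22, 8) = 341 - 1*(-⅐) = 341 + ⅐ = 2388/7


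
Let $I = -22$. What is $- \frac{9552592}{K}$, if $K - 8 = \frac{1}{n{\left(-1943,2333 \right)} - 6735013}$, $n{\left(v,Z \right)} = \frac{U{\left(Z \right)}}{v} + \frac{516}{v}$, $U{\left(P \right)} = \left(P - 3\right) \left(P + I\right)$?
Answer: $- \frac{125057905325679760}{104732121297} \approx -1.1941 \cdot 10^{6}$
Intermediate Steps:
$U{\left(P \right)} = \left(-22 + P\right) \left(-3 + P\right)$ ($U{\left(P \right)} = \left(P - 3\right) \left(P - 22\right) = \left(-3 + P\right) \left(-22 + P\right) = \left(-22 + P\right) \left(-3 + P\right)$)
$n{\left(v,Z \right)} = \frac{516}{v} + \frac{66 + Z^{2} - 25 Z}{v}$ ($n{\left(v,Z \right)} = \frac{66 + Z^{2} - 25 Z}{v} + \frac{516}{v} = \frac{516}{v} + \frac{66 + Z^{2} - 25 Z}{v}$)
$K = \frac{104732121297}{13091515405}$ ($K = 8 + \frac{1}{\frac{582 + 2333^{2} - 58325}{-1943} - 6735013} = 8 + \frac{1}{- \frac{582 + 5442889 - 58325}{1943} - 6735013} = 8 + \frac{1}{\left(- \frac{1}{1943}\right) 5385146 - 6735013} = 8 + \frac{1}{- \frac{5385146}{1943} - 6735013} = 8 + \frac{1}{- \frac{13091515405}{1943}} = 8 - \frac{1943}{13091515405} = \frac{104732121297}{13091515405} \approx 8.0$)
$- \frac{9552592}{K} = - \frac{9552592}{\frac{104732121297}{13091515405}} = \left(-9552592\right) \frac{13091515405}{104732121297} = - \frac{125057905325679760}{104732121297}$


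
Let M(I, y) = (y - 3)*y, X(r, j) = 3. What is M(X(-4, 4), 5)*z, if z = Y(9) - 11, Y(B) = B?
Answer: -20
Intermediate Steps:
M(I, y) = y*(-3 + y) (M(I, y) = (-3 + y)*y = y*(-3 + y))
z = -2 (z = 9 - 11 = -2)
M(X(-4, 4), 5)*z = (5*(-3 + 5))*(-2) = (5*2)*(-2) = 10*(-2) = -20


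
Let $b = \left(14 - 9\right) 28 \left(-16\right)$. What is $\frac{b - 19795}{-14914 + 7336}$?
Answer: $\frac{7345}{2526} \approx 2.9078$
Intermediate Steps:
$b = -2240$ ($b = \left(14 - 9\right) 28 \left(-16\right) = 5 \cdot 28 \left(-16\right) = 140 \left(-16\right) = -2240$)
$\frac{b - 19795}{-14914 + 7336} = \frac{-2240 - 19795}{-14914 + 7336} = - \frac{22035}{-7578} = \left(-22035\right) \left(- \frac{1}{7578}\right) = \frac{7345}{2526}$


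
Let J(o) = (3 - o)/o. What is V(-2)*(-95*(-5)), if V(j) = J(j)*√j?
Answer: -2375*I*√2/2 ≈ -1679.4*I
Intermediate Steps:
J(o) = (3 - o)/o
V(j) = (3 - j)/√j (V(j) = ((3 - j)/j)*√j = (3 - j)/√j)
V(-2)*(-95*(-5)) = ((3 - 1*(-2))/√(-2))*(-95*(-5)) = ((-I*√2/2)*(3 + 2))*475 = (-I*√2/2*5)*475 = -5*I*√2/2*475 = -2375*I*√2/2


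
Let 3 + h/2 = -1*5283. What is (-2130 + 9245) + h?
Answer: -3457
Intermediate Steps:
h = -10572 (h = -6 + 2*(-1*5283) = -6 + 2*(-5283) = -6 - 10566 = -10572)
(-2130 + 9245) + h = (-2130 + 9245) - 10572 = 7115 - 10572 = -3457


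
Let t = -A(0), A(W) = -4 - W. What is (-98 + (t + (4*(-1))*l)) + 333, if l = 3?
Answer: 227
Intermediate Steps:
t = 4 (t = -(-4 - 1*0) = -(-4 + 0) = -1*(-4) = 4)
(-98 + (t + (4*(-1))*l)) + 333 = (-98 + (4 + (4*(-1))*3)) + 333 = (-98 + (4 - 4*3)) + 333 = (-98 + (4 - 12)) + 333 = (-98 - 8) + 333 = -106 + 333 = 227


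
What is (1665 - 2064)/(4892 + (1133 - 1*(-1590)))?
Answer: -399/7615 ≈ -0.052397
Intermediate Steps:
(1665 - 2064)/(4892 + (1133 - 1*(-1590))) = -399/(4892 + (1133 + 1590)) = -399/(4892 + 2723) = -399/7615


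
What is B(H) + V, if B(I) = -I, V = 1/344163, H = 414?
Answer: -142483481/344163 ≈ -414.00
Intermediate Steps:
V = 1/344163 ≈ 2.9056e-6
B(H) + V = -1*414 + 1/344163 = -414 + 1/344163 = -142483481/344163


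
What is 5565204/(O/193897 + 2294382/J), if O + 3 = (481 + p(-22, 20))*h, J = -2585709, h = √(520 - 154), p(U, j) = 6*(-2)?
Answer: -137922050435379097693267259028/21931259498380327349395 - 375960142631937263965790148*√366/21931259498380327349395 ≈ -6.6168e+6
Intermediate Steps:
p(U, j) = -12
h = √366 ≈ 19.131
O = -3 + 469*√366 (O = -3 + (481 - 12)*√366 = -3 + 469*√366 ≈ 8969.5)
5565204/(O/193897 + 2294382/J) = 5565204/((-3 + 469*√366)/193897 + 2294382/(-2585709)) = 5565204/((-3 + 469*√366)*(1/193897) + 2294382*(-1/2585709)) = 5565204/((-3/193897 + 469*√366/193897) - 764794/861903) = 5565204/(-148293847927/167120405991 + 469*√366/193897)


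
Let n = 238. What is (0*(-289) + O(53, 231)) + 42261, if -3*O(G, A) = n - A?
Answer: 126776/3 ≈ 42259.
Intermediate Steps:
O(G, A) = -238/3 + A/3 (O(G, A) = -(238 - A)/3 = -238/3 + A/3)
(0*(-289) + O(53, 231)) + 42261 = (0*(-289) + (-238/3 + (⅓)*231)) + 42261 = (0 + (-238/3 + 77)) + 42261 = (0 - 7/3) + 42261 = -7/3 + 42261 = 126776/3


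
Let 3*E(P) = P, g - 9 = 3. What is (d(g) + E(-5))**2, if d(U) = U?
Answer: 961/9 ≈ 106.78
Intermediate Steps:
g = 12 (g = 9 + 3 = 12)
E(P) = P/3
(d(g) + E(-5))**2 = (12 + (1/3)*(-5))**2 = (12 - 5/3)**2 = (31/3)**2 = 961/9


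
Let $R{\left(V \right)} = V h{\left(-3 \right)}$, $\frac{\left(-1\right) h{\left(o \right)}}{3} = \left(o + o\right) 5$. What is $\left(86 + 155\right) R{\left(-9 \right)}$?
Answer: $-195210$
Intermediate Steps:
$h{\left(o \right)} = - 30 o$ ($h{\left(o \right)} = - 3 \left(o + o\right) 5 = - 3 \cdot 2 o 5 = - 3 \cdot 10 o = - 30 o$)
$R{\left(V \right)} = 90 V$ ($R{\left(V \right)} = V \left(\left(-30\right) \left(-3\right)\right) = V 90 = 90 V$)
$\left(86 + 155\right) R{\left(-9 \right)} = \left(86 + 155\right) 90 \left(-9\right) = 241 \left(-810\right) = -195210$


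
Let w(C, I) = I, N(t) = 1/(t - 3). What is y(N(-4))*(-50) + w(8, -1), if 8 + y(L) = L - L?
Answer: 399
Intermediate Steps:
N(t) = 1/(-3 + t)
y(L) = -8 (y(L) = -8 + (L - L) = -8 + 0 = -8)
y(N(-4))*(-50) + w(8, -1) = -8*(-50) - 1 = 400 - 1 = 399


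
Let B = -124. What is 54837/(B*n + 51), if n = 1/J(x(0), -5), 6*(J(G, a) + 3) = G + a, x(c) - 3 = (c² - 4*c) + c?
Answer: 30465/49 ≈ 621.73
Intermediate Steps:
x(c) = 3 + c² - 3*c (x(c) = 3 + ((c² - 4*c) + c) = 3 + (c² - 3*c) = 3 + c² - 3*c)
J(G, a) = -3 + G/6 + a/6 (J(G, a) = -3 + (G + a)/6 = -3 + (G/6 + a/6) = -3 + G/6 + a/6)
n = -3/10 (n = 1/(-3 + (3 + 0² - 3*0)/6 + (⅙)*(-5)) = 1/(-3 + (3 + 0 + 0)/6 - ⅚) = 1/(-3 + (⅙)*3 - ⅚) = 1/(-3 + ½ - ⅚) = 1/(-10/3) = -3/10 ≈ -0.30000)
54837/(B*n + 51) = 54837/(-124*(-3/10) + 51) = 54837/(186/5 + 51) = 54837/(441/5) = 54837*(5/441) = 30465/49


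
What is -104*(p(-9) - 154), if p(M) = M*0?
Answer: 16016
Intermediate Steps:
p(M) = 0
-104*(p(-9) - 154) = -104*(0 - 154) = -104*(-154) = 16016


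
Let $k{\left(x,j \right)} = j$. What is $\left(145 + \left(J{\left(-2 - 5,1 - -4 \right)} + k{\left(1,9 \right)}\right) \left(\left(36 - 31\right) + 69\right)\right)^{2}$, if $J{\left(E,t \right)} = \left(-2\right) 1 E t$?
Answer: $35892081$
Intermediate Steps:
$J{\left(E,t \right)} = - 2 E t$
$\left(145 + \left(J{\left(-2 - 5,1 - -4 \right)} + k{\left(1,9 \right)}\right) \left(\left(36 - 31\right) + 69\right)\right)^{2} = \left(145 + \left(- 2 \left(-2 - 5\right) \left(1 - -4\right) + 9\right) \left(\left(36 - 31\right) + 69\right)\right)^{2} = \left(145 + \left(\left(-2\right) \left(-7\right) \left(1 + 4\right) + 9\right) \left(\left(36 - 31\right) + 69\right)\right)^{2} = \left(145 + \left(\left(-2\right) \left(-7\right) 5 + 9\right) \left(5 + 69\right)\right)^{2} = \left(145 + \left(70 + 9\right) 74\right)^{2} = \left(145 + 79 \cdot 74\right)^{2} = \left(145 + 5846\right)^{2} = 5991^{2} = 35892081$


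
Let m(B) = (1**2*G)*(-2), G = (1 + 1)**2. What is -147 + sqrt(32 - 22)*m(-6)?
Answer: -147 - 8*sqrt(10) ≈ -172.30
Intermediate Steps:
G = 4 (G = 2**2 = 4)
m(B) = -8 (m(B) = (1**2*4)*(-2) = (1*4)*(-2) = 4*(-2) = -8)
-147 + sqrt(32 - 22)*m(-6) = -147 + sqrt(32 - 22)*(-8) = -147 + sqrt(10)*(-8) = -147 - 8*sqrt(10)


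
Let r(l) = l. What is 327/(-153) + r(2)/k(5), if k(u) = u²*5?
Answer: -13523/6375 ≈ -2.1213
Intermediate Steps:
k(u) = 5*u²
327/(-153) + r(2)/k(5) = 327/(-153) + 2/((5*5²)) = 327*(-1/153) + 2/((5*25)) = -109/51 + 2/125 = -13523/6375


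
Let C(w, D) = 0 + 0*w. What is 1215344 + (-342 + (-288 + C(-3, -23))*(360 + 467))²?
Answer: 56892051668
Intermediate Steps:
C(w, D) = 0 (C(w, D) = 0 + 0 = 0)
1215344 + (-342 + (-288 + C(-3, -23))*(360 + 467))² = 1215344 + (-342 + (-288 + 0)*(360 + 467))² = 1215344 + (-342 - 288*827)² = 1215344 + (-342 - 238176)² = 1215344 + (-238518)² = 1215344 + 56890836324 = 56892051668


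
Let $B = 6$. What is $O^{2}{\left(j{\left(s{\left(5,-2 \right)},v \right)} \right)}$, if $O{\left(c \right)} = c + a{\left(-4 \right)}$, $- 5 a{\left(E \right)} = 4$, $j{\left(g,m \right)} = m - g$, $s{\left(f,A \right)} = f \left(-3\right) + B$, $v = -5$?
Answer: $\frac{256}{25} \approx 10.24$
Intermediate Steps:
$s{\left(f,A \right)} = 6 - 3 f$ ($s{\left(f,A \right)} = f \left(-3\right) + 6 = - 3 f + 6 = 6 - 3 f$)
$a{\left(E \right)} = - \frac{4}{5}$ ($a{\left(E \right)} = \left(- \frac{1}{5}\right) 4 = - \frac{4}{5}$)
$O{\left(c \right)} = - \frac{4}{5} + c$ ($O{\left(c \right)} = c - \frac{4}{5} = - \frac{4}{5} + c$)
$O^{2}{\left(j{\left(s{\left(5,-2 \right)},v \right)} \right)} = \left(- \frac{4}{5} - \left(11 - 15\right)\right)^{2} = \left(- \frac{4}{5} - -4\right)^{2} = \left(- \frac{4}{5} + \left(-5 + 9\right)\right)^{2} = \left(- \frac{4}{5} + 4\right)^{2} = \left(\frac{16}{5}\right)^{2} = \frac{256}{25}$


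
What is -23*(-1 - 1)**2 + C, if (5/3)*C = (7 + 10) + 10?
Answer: -379/5 ≈ -75.800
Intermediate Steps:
C = 81/5 (C = 3*((7 + 10) + 10)/5 = 3*(17 + 10)/5 = (3/5)*27 = 81/5 ≈ 16.200)
-23*(-1 - 1)**2 + C = -23*(-1 - 1)**2 + 81/5 = -23*(-2)**2 + 81/5 = -23*4 + 81/5 = -92 + 81/5 = -379/5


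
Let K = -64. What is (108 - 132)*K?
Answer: 1536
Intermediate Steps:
(108 - 132)*K = (108 - 132)*(-64) = -24*(-64) = 1536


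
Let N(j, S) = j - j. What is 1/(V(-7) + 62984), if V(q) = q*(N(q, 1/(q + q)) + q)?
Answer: 1/63033 ≈ 1.5865e-5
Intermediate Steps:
N(j, S) = 0
V(q) = q² (V(q) = q*(0 + q) = q*q = q²)
1/(V(-7) + 62984) = 1/((-7)² + 62984) = 1/(49 + 62984) = 1/63033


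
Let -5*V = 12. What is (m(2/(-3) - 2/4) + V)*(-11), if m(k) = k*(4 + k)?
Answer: 11297/180 ≈ 62.761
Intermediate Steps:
V = -12/5 (V = -1/5*12 = -12/5 ≈ -2.4000)
(m(2/(-3) - 2/4) + V)*(-11) = ((2/(-3) - 2/4)*(4 + (2/(-3) - 2/4)) - 12/5)*(-11) = ((2*(-1/3) - 2*1/4)*(4 + (2*(-1/3) - 2*1/4)) - 12/5)*(-11) = ((-2/3 - 1/2)*(4 + (-2/3 - 1/2)) - 12/5)*(-11) = (-7*(4 - 7/6)/6 - 12/5)*(-11) = (-7/6*17/6 - 12/5)*(-11) = (-119/36 - 12/5)*(-11) = -1027/180*(-11) = 11297/180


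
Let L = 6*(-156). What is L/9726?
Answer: -156/1621 ≈ -0.096237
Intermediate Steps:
L = -936
L/9726 = -936/9726 = -936*1/9726 = -156/1621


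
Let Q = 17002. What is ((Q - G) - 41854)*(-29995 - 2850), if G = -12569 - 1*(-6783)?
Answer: 626222770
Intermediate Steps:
G = -5786 (G = -12569 + 6783 = -5786)
((Q - G) - 41854)*(-29995 - 2850) = ((17002 - 1*(-5786)) - 41854)*(-29995 - 2850) = ((17002 + 5786) - 41854)*(-32845) = (22788 - 41854)*(-32845) = -19066*(-32845) = 626222770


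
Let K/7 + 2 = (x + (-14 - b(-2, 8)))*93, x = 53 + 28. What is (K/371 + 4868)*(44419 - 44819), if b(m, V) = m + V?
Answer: -1990000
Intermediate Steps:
x = 81
b(m, V) = V + m
K = 39697 (K = -14 + 7*((81 + (-14 - (8 - 2)))*93) = -14 + 7*((81 + (-14 - 1*6))*93) = -14 + 7*((81 + (-14 - 6))*93) = -14 + 7*((81 - 20)*93) = -14 + 7*(61*93) = -14 + 7*5673 = -14 + 39711 = 39697)
(K/371 + 4868)*(44419 - 44819) = (39697/371 + 4868)*(44419 - 44819) = (39697*(1/371) + 4868)*(-400) = (107 + 4868)*(-400) = 4975*(-400) = -1990000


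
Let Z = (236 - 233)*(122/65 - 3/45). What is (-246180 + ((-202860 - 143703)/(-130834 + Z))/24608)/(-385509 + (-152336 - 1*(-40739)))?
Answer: 5724038212622165/11558427739735104 ≈ 0.49523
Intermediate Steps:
Z = 353/65 (Z = 3*(122*(1/65) - 3*1/45) = 3*(122/65 - 1/15) = 3*(353/195) = 353/65 ≈ 5.4308)
(-246180 + ((-202860 - 143703)/(-130834 + Z))/24608)/(-385509 + (-152336 - 1*(-40739))) = (-246180 + ((-202860 - 143703)/(-130834 + 353/65))/24608)/(-385509 + (-152336 - 1*(-40739))) = (-246180 - 346563/(-8503857/65)*(1/24608))/(-385509 + (-152336 + 40739)) = (-246180 - 346563*(-65/8503857)*(1/24608))/(-385509 - 111597) = (-246180 + (2502955/944873)*(1/24608))/(-497106) = (-246180 + 2502955/23251434784)*(-1/497106) = -5724038212622165/23251434784*(-1/497106) = 5724038212622165/11558427739735104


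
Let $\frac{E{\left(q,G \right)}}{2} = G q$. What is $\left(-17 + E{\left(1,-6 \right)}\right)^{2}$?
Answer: $841$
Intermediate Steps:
$E{\left(q,G \right)} = 2 G q$
$\left(-17 + E{\left(1,-6 \right)}\right)^{2} = \left(-17 + 2 \left(-6\right) 1\right)^{2} = \left(-17 - 12\right)^{2} = \left(-29\right)^{2} = 841$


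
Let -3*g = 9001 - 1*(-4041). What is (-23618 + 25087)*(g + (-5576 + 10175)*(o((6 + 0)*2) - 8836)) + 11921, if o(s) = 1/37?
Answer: -6626877381878/111 ≈ -5.9702e+10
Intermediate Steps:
g = -13042/3 (g = -(9001 - 1*(-4041))/3 = -(9001 + 4041)/3 = -1/3*13042 = -13042/3 ≈ -4347.3)
o(s) = 1/37
(-23618 + 25087)*(g + (-5576 + 10175)*(o((6 + 0)*2) - 8836)) + 11921 = (-23618 + 25087)*(-13042/3 + (-5576 + 10175)*(1/37 - 8836)) + 11921 = 1469*(-13042/3 + 4599*(-326931/37)) + 11921 = 1469*(-13042/3 - 1503555669/37) + 11921 = 1469*(-4511149561/111) + 11921 = -6626878705109/111 + 11921 = -6626877381878/111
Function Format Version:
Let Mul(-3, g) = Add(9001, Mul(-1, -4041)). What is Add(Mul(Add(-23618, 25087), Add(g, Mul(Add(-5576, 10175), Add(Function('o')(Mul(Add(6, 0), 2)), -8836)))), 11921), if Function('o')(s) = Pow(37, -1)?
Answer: Rational(-6626877381878, 111) ≈ -5.9702e+10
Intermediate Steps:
g = Rational(-13042, 3) (g = Mul(Rational(-1, 3), Add(9001, Mul(-1, -4041))) = Mul(Rational(-1, 3), Add(9001, 4041)) = Mul(Rational(-1, 3), 13042) = Rational(-13042, 3) ≈ -4347.3)
Function('o')(s) = Rational(1, 37)
Add(Mul(Add(-23618, 25087), Add(g, Mul(Add(-5576, 10175), Add(Function('o')(Mul(Add(6, 0), 2)), -8836)))), 11921) = Add(Mul(Add(-23618, 25087), Add(Rational(-13042, 3), Mul(Add(-5576, 10175), Add(Rational(1, 37), -8836)))), 11921) = Add(Mul(1469, Add(Rational(-13042, 3), Mul(4599, Rational(-326931, 37)))), 11921) = Add(Mul(1469, Add(Rational(-13042, 3), Rational(-1503555669, 37))), 11921) = Add(Mul(1469, Rational(-4511149561, 111)), 11921) = Add(Rational(-6626878705109, 111), 11921) = Rational(-6626877381878, 111)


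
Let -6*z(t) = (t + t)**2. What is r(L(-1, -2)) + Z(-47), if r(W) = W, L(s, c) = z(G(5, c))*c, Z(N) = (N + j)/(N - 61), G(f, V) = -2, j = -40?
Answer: 221/36 ≈ 6.1389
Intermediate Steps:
z(t) = -2*t**2/3 (z(t) = -(t + t)**2/6 = -4*t**2/6 = -2*t**2/3)
Z(N) = (-40 + N)/(-61 + N) (Z(N) = (N - 40)/(N - 61) = (-40 + N)/(-61 + N))
L(s, c) = -8*c/3 (L(s, c) = (-2/3*(-2)**2)*c = (-2/3*4)*c = -8*c/3)
r(L(-1, -2)) + Z(-47) = -8/3*(-2) + (-40 - 47)/(-61 - 47) = 16/3 - 87/(-108) = 16/3 - 1/108*(-87) = 16/3 + 29/36 = 221/36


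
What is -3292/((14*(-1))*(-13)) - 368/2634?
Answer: -2184526/119847 ≈ -18.228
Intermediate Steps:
-3292/((14*(-1))*(-13)) - 368/2634 = -3292/((-14*(-13))) - 368*1/2634 = -3292/182 - 184/1317 = -3292*1/182 - 184/1317 = -1646/91 - 184/1317 = -2184526/119847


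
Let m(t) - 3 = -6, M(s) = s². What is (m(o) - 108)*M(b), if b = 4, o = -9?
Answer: -1776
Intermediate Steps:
m(t) = -3 (m(t) = 3 - 6 = -3)
(m(o) - 108)*M(b) = (-3 - 108)*4² = -111*16 = -1776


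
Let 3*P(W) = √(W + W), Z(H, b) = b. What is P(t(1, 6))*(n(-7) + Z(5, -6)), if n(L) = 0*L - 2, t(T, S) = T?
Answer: -8*√2/3 ≈ -3.7712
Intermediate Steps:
P(W) = √2*√W/3 (P(W) = √(W + W)/3 = √(2*W)/3 = (√2*√W)/3 = √2*√W/3)
n(L) = -2 (n(L) = 0 - 2 = -2)
P(t(1, 6))*(n(-7) + Z(5, -6)) = (√2*√1/3)*(-2 - 6) = ((⅓)*√2*1)*(-8) = (√2/3)*(-8) = -8*√2/3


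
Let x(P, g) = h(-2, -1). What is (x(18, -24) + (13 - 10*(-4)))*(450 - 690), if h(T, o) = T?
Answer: -12240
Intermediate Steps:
x(P, g) = -2
(x(18, -24) + (13 - 10*(-4)))*(450 - 690) = (-2 + (13 - 10*(-4)))*(450 - 690) = (-2 + (13 + 40))*(-240) = (-2 + 53)*(-240) = 51*(-240) = -12240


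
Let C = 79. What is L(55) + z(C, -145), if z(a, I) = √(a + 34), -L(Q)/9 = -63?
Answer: 567 + √113 ≈ 577.63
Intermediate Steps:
L(Q) = 567 (L(Q) = -9*(-63) = 567)
z(a, I) = √(34 + a)
L(55) + z(C, -145) = 567 + √(34 + 79) = 567 + √113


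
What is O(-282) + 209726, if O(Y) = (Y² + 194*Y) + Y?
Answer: 234260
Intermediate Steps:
O(Y) = Y² + 195*Y
O(-282) + 209726 = -282*(195 - 282) + 209726 = -282*(-87) + 209726 = 24534 + 209726 = 234260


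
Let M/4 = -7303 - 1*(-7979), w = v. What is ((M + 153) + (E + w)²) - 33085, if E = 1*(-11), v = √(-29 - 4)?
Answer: -30228 + (11 - I*√33)² ≈ -30140.0 - 126.38*I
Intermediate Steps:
v = I*√33 (v = √(-33) = I*√33 ≈ 5.7446*I)
w = I*√33 ≈ 5.7446*I
M = 2704 (M = 4*(-7303 - 1*(-7979)) = 4*(-7303 + 7979) = 4*676 = 2704)
E = -11
((M + 153) + (E + w)²) - 33085 = ((2704 + 153) + (-11 + I*√33)²) - 33085 = (2857 + (-11 + I*√33)²) - 33085 = -30228 + (-11 + I*√33)²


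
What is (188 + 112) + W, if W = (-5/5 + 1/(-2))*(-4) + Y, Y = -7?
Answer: 299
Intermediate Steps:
W = -1 (W = (-5/5 + 1/(-2))*(-4) - 7 = (-5*⅕ + 1*(-½))*(-4) - 7 = (-1 - ½)*(-4) - 7 = -3/2*(-4) - 7 = 6 - 7 = -1)
(188 + 112) + W = (188 + 112) - 1 = 300 - 1 = 299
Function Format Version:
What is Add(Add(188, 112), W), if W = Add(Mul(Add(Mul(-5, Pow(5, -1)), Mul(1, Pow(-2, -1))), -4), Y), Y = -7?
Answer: 299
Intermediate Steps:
W = -1 (W = Add(Mul(Add(Mul(-5, Pow(5, -1)), Mul(1, Pow(-2, -1))), -4), -7) = Add(Mul(Add(Mul(-5, Rational(1, 5)), Mul(1, Rational(-1, 2))), -4), -7) = Add(Mul(Add(-1, Rational(-1, 2)), -4), -7) = Add(Mul(Rational(-3, 2), -4), -7) = Add(6, -7) = -1)
Add(Add(188, 112), W) = Add(Add(188, 112), -1) = Add(300, -1) = 299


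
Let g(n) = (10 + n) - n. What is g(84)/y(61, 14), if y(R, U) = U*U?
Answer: 5/98 ≈ 0.051020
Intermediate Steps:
g(n) = 10
y(R, U) = U²
g(84)/y(61, 14) = 10/(14²) = 10/196 = 10*(1/196) = 5/98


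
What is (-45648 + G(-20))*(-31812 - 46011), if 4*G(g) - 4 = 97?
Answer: 14201997093/4 ≈ 3.5505e+9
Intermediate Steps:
G(g) = 101/4 (G(g) = 1 + (1/4)*97 = 1 + 97/4 = 101/4)
(-45648 + G(-20))*(-31812 - 46011) = (-45648 + 101/4)*(-31812 - 46011) = -182491/4*(-77823) = 14201997093/4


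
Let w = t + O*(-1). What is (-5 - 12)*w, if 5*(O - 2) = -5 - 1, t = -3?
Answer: 323/5 ≈ 64.600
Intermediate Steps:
O = ⅘ (O = 2 + (-5 - 1)/5 = 2 + (⅕)*(-6) = 2 - 6/5 = ⅘ ≈ 0.80000)
w = -19/5 (w = -3 + (⅘)*(-1) = -3 - ⅘ = -19/5 ≈ -3.8000)
(-5 - 12)*w = (-5 - 12)*(-19/5) = -17*(-19/5) = 323/5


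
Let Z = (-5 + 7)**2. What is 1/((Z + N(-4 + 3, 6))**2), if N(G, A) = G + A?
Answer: 1/81 ≈ 0.012346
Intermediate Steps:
N(G, A) = A + G
Z = 4 (Z = 2**2 = 4)
1/((Z + N(-4 + 3, 6))**2) = 1/((4 + (6 + (-4 + 3)))**2) = 1/((4 + (6 - 1))**2) = 1/((4 + 5)**2) = 1/(9**2) = 1/81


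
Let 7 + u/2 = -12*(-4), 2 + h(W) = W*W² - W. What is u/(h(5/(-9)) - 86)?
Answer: -29889/31936 ≈ -0.93590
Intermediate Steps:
h(W) = -2 + W³ - W (h(W) = -2 + (W*W² - W) = -2 + (W³ - W) = -2 + W³ - W)
u = 82 (u = -14 + 2*(-12*(-4)) = -14 + 2*48 = -14 + 96 = 82)
u/(h(5/(-9)) - 86) = 82/((-2 + (5/(-9))³ - 5/(-9)) - 86) = 82/((-2 + (5*(-⅑))³ - 5*(-1)/9) - 86) = 82/((-2 + (-5/9)³ - 1*(-5/9)) - 86) = 82/((-2 - 125/729 + 5/9) - 86) = 82/(-1178/729 - 86) = 82/(-63872/729) = 82*(-729/63872) = -29889/31936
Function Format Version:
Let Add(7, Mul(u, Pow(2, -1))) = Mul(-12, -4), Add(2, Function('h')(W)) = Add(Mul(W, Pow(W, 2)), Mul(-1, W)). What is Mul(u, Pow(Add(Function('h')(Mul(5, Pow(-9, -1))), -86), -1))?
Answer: Rational(-29889, 31936) ≈ -0.93590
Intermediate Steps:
Function('h')(W) = Add(-2, Pow(W, 3), Mul(-1, W)) (Function('h')(W) = Add(-2, Add(Mul(W, Pow(W, 2)), Mul(-1, W))) = Add(-2, Add(Pow(W, 3), Mul(-1, W))) = Add(-2, Pow(W, 3), Mul(-1, W)))
u = 82 (u = Add(-14, Mul(2, Mul(-12, -4))) = Add(-14, Mul(2, 48)) = Add(-14, 96) = 82)
Mul(u, Pow(Add(Function('h')(Mul(5, Pow(-9, -1))), -86), -1)) = Mul(82, Pow(Add(Add(-2, Pow(Mul(5, Pow(-9, -1)), 3), Mul(-1, Mul(5, Pow(-9, -1)))), -86), -1)) = Mul(82, Pow(Add(Add(-2, Pow(Mul(5, Rational(-1, 9)), 3), Mul(-1, Mul(5, Rational(-1, 9)))), -86), -1)) = Mul(82, Pow(Add(Add(-2, Pow(Rational(-5, 9), 3), Mul(-1, Rational(-5, 9))), -86), -1)) = Mul(82, Pow(Add(Add(-2, Rational(-125, 729), Rational(5, 9)), -86), -1)) = Mul(82, Pow(Add(Rational(-1178, 729), -86), -1)) = Mul(82, Pow(Rational(-63872, 729), -1)) = Mul(82, Rational(-729, 63872)) = Rational(-29889, 31936)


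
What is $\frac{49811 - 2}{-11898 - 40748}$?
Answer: $- \frac{49809}{52646} \approx -0.94611$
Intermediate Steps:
$\frac{49811 - 2}{-11898 - 40748} = \frac{49809}{-52646} = 49809 \left(- \frac{1}{52646}\right) = - \frac{49809}{52646}$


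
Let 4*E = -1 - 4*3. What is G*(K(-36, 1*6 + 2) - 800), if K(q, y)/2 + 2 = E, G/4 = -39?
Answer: 126438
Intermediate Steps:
G = -156 (G = 4*(-39) = -156)
E = -13/4 (E = (-1 - 4*3)/4 = (-1 - 12)/4 = (¼)*(-13) = -13/4 ≈ -3.2500)
K(q, y) = -21/2 (K(q, y) = -4 + 2*(-13/4) = -4 - 13/2 = -21/2)
G*(K(-36, 1*6 + 2) - 800) = -156*(-21/2 - 800) = -156*(-1621/2) = 126438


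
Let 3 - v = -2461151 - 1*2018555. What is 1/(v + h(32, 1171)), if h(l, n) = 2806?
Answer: 1/4482515 ≈ 2.2309e-7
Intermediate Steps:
v = 4479709 (v = 3 - (-2461151 - 1*2018555) = 3 - (-2461151 - 2018555) = 3 - 1*(-4479706) = 3 + 4479706 = 4479709)
1/(v + h(32, 1171)) = 1/(4479709 + 2806) = 1/4482515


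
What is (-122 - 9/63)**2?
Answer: 731025/49 ≈ 14919.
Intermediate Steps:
(-122 - 9/63)**2 = (-122 - 9*1/63)**2 = (-122 - 1/7)**2 = (-855/7)**2 = 731025/49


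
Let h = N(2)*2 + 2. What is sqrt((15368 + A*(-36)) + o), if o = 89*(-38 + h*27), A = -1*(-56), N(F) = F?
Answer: 2*sqrt(6097) ≈ 156.17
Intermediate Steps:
A = 56
h = 6 (h = 2*2 + 2 = 4 + 2 = 6)
o = 11036 (o = 89*(-38 + 6*27) = 89*(-38 + 162) = 89*124 = 11036)
sqrt((15368 + A*(-36)) + o) = sqrt((15368 + 56*(-36)) + 11036) = sqrt((15368 - 2016) + 11036) = sqrt(13352 + 11036) = sqrt(24388) = 2*sqrt(6097)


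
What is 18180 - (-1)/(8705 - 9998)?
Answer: 23506739/1293 ≈ 18180.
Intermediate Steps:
18180 - (-1)/(8705 - 9998) = 18180 - (-1)/(-1293) = 18180 - (-1)*(-1)/1293 = 18180 - 1*1/1293 = 18180 - 1/1293 = 23506739/1293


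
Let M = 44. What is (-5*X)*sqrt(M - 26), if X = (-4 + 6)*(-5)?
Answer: 150*sqrt(2) ≈ 212.13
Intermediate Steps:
X = -10 (X = 2*(-5) = -10)
(-5*X)*sqrt(M - 26) = (-5*(-10))*sqrt(44 - 26) = 50*sqrt(18) = 50*(3*sqrt(2)) = 150*sqrt(2)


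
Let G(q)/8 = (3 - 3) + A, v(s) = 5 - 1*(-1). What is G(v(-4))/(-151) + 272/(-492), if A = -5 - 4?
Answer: -1412/18573 ≈ -0.076024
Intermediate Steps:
A = -9
v(s) = 6 (v(s) = 5 + 1 = 6)
G(q) = -72 (G(q) = 8*((3 - 3) - 9) = 8*(0 - 9) = 8*(-9) = -72)
G(v(-4))/(-151) + 272/(-492) = -72/(-151) + 272/(-492) = -72*(-1/151) + 272*(-1/492) = 72/151 - 68/123 = -1412/18573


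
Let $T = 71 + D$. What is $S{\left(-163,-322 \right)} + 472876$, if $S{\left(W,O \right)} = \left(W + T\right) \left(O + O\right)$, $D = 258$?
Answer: $365972$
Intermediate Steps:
$T = 329$ ($T = 71 + 258 = 329$)
$S{\left(W,O \right)} = 2 O \left(329 + W\right)$ ($S{\left(W,O \right)} = \left(W + 329\right) \left(O + O\right) = \left(329 + W\right) 2 O = 2 O \left(329 + W\right)$)
$S{\left(-163,-322 \right)} + 472876 = 2 \left(-322\right) \left(329 - 163\right) + 472876 = 2 \left(-322\right) 166 + 472876 = -106904 + 472876 = 365972$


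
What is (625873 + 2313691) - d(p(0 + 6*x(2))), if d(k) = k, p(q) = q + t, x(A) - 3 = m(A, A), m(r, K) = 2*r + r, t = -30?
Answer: 2939540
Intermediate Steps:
m(r, K) = 3*r
x(A) = 3 + 3*A
p(q) = -30 + q (p(q) = q - 30 = -30 + q)
(625873 + 2313691) - d(p(0 + 6*x(2))) = (625873 + 2313691) - (-30 + (0 + 6*(3 + 3*2))) = 2939564 - (-30 + (0 + 6*(3 + 6))) = 2939564 - (-30 + (0 + 6*9)) = 2939564 - (-30 + (0 + 54)) = 2939564 - (-30 + 54) = 2939564 - 1*24 = 2939564 - 24 = 2939540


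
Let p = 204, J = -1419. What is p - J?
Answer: 1623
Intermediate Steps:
p - J = 204 - 1*(-1419) = 204 + 1419 = 1623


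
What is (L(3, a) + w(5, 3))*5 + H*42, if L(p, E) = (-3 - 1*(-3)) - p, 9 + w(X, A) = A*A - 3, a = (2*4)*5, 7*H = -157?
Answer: -972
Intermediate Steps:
H = -157/7 (H = (⅐)*(-157) = -157/7 ≈ -22.429)
a = 40 (a = 8*5 = 40)
w(X, A) = -12 + A² (w(X, A) = -9 + (A*A - 3) = -9 + (A² - 3) = -9 + (-3 + A²) = -12 + A²)
L(p, E) = -p (L(p, E) = (-3 + 3) - p = 0 - p = -p)
(L(3, a) + w(5, 3))*5 + H*42 = (-1*3 + (-12 + 3²))*5 - 157/7*42 = (-3 + (-12 + 9))*5 - 942 = (-3 - 3)*5 - 942 = -6*5 - 942 = -30 - 942 = -972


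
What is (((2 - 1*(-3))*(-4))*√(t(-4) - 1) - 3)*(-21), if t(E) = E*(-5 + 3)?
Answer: 63 + 420*√7 ≈ 1174.2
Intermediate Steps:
t(E) = -2*E (t(E) = E*(-2) = -2*E)
(((2 - 1*(-3))*(-4))*√(t(-4) - 1) - 3)*(-21) = (((2 - 1*(-3))*(-4))*√(-2*(-4) - 1) - 3)*(-21) = (((2 + 3)*(-4))*√(8 - 1) - 3)*(-21) = ((5*(-4))*√7 - 3)*(-21) = (-20*√7 - 3)*(-21) = (-3 - 20*√7)*(-21) = 63 + 420*√7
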